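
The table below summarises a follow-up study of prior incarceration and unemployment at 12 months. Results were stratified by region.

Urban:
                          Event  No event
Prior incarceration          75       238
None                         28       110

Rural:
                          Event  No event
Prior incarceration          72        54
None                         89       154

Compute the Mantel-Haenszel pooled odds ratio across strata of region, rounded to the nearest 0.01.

1.74

OR_MH = Σ(aᵢdᵢ/nᵢ) / Σ(bᵢcᵢ/nᵢ), where nᵢ is the stratum total.
Stratum 1 (Urban): n = 451; a·d/n = 75·110/451 = 18.2927; b·c/n = 238·28/451 = 14.7761
Stratum 2 (Rural): n = 369; a·d/n = 72·154/369 = 30.0488; b·c/n = 54·89/369 = 13.0244
OR_MH = (18.2927 + 30.0488) / (14.7761 + 13.0244) = 48.3415 / 27.8004 = 1.73887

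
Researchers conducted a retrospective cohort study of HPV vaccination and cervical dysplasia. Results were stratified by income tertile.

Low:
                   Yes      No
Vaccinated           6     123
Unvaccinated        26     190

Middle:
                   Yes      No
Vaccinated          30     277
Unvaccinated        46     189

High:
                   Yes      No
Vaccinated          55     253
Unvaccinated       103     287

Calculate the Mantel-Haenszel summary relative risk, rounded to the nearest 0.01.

RR_MH = Σ(aᵢ·n₀ᵢ/nᵢ) / Σ(cᵢ·n₁ᵢ/nᵢ), with n₁ᵢ = aᵢ+bᵢ (exposed), n₀ᵢ = cᵢ+dᵢ (unexposed), nᵢ = n₁ᵢ+n₀ᵢ.
Stratum 1 (Low): n₁ = 129, n₀ = 216, n = 345; a·n₀/n = 6·216/345 = 3.7565; c·n₁/n = 26·129/345 = 9.7217
Stratum 2 (Middle): n₁ = 307, n₀ = 235, n = 542; a·n₀/n = 30·235/542 = 13.0074; c·n₁/n = 46·307/542 = 26.0554
Stratum 3 (High): n₁ = 308, n₀ = 390, n = 698; a·n₀/n = 55·390/698 = 30.7307; c·n₁/n = 103·308/698 = 45.4499
RR_MH = (3.7565 + 13.0074 + 30.7307) / (9.7217 + 26.0554 + 45.4499) = 47.4946 / 81.2269 = 0.58471

0.58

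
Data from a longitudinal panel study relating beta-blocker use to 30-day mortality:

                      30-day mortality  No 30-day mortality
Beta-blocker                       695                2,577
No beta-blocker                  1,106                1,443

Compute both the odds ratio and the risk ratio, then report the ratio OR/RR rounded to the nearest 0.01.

Cells: a = 695, b = 2577, c = 1106, d = 1443.
OR = (695·1443)/(2577·1106) = 1002885/2850162 = 0.35187
Risk in exposed = 695/3272 = 0.21241; risk in unexposed = 1106/2549 = 0.43390; RR = 0.48954
OR/RR = 0.35187 / 0.48954 = 0.71878
The outcome is not rare, so the OR lies further from 1 than the RR.

0.72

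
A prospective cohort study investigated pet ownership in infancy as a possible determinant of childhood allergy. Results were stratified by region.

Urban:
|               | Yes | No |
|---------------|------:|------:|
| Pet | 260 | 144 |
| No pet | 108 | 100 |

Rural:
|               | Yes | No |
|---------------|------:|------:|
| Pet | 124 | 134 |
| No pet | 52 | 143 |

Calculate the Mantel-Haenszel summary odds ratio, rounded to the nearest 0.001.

OR_MH = Σ(aᵢdᵢ/nᵢ) / Σ(bᵢcᵢ/nᵢ), where nᵢ is the stratum total.
Stratum 1 (Urban): n = 612; a·d/n = 260·100/612 = 42.4837; b·c/n = 144·108/612 = 25.4118
Stratum 2 (Rural): n = 453; a·d/n = 124·143/453 = 39.1435; b·c/n = 134·52/453 = 15.3819
OR_MH = (42.4837 + 39.1435) / (25.4118 + 15.3819) = 81.6271 / 40.7937 = 2.00098

2.001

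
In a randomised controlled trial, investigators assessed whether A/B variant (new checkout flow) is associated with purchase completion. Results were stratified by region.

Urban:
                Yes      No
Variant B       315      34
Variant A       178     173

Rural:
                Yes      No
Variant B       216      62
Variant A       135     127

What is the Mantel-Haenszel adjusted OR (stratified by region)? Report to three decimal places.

OR_MH = Σ(aᵢdᵢ/nᵢ) / Σ(bᵢcᵢ/nᵢ), where nᵢ is the stratum total.
Stratum 1 (Urban): n = 700; a·d/n = 315·173/700 = 77.8500; b·c/n = 34·178/700 = 8.6457
Stratum 2 (Rural): n = 540; a·d/n = 216·127/540 = 50.8000; b·c/n = 62·135/540 = 15.5000
OR_MH = (77.8500 + 50.8000) / (8.6457 + 15.5000) = 128.6500 / 24.1457 = 5.32807

5.328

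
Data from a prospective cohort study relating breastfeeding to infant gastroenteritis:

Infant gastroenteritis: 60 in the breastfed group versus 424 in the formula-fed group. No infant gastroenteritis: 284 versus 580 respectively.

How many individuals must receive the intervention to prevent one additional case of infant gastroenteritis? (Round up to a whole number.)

5

Risk in treated group = 60/344 = 0.17442; risk in control = 424/1004 = 0.42231.
Absolute risk reduction = 0.42231 − 0.17442 = 0.24789
NNT = 1 / ARR = 1 / 0.24789 = 4.034 → round up → 5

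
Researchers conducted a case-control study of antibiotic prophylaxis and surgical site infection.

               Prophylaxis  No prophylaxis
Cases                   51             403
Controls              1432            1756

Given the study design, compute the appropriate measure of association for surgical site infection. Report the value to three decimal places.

0.155

Reading the table with exposure as columns: a = 51 (Prophylaxis, case), b = 1432 (Prophylaxis, non-case), c = 403 (No prophylaxis, case), d = 1756.
This is a case-control study: participants were sampled on outcome status, so risks in the source population cannot be estimated directly — relative risk is not valid here. The odds ratio is the appropriate measure.
OR = (a·d)/(b·c) = (51 × 1756) / (1432 × 403) = 89556 / 577096 = 0.15518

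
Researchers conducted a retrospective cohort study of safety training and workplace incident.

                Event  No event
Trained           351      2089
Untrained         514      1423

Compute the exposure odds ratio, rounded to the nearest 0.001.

Cells: a = 351, b = 2089, c = 514, d = 1423.
OR = (a·d)/(b·c) = (351 × 1423) / (2089 × 514) = 499473 / 1073746 = 0.46517
Exposure is associated with lower odds of workplace incident (OR = 0.47 < 1).

0.465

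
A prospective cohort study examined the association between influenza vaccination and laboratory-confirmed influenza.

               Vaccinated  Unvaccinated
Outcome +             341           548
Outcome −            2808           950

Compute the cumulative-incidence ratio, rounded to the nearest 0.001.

Reading the table with exposure as columns: a = 341 (Vaccinated, case), b = 2808 (Vaccinated, non-case), c = 548 (Unvaccinated, case), d = 950.
Risk in exposed = 341/3149 = 0.10829; risk in unexposed = 548/1498 = 0.36582.
RR = 0.10829 / 0.36582 = 0.29601
The risk is 70% lower among the exposed than among the unexposed.

0.296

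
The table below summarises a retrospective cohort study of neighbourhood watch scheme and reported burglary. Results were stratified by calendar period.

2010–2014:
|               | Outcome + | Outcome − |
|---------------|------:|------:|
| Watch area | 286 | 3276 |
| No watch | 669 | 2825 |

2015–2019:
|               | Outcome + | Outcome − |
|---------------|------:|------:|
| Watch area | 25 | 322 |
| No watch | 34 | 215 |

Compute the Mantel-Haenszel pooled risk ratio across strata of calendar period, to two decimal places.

0.43

RR_MH = Σ(aᵢ·n₀ᵢ/nᵢ) / Σ(cᵢ·n₁ᵢ/nᵢ), with n₁ᵢ = aᵢ+bᵢ (exposed), n₀ᵢ = cᵢ+dᵢ (unexposed), nᵢ = n₁ᵢ+n₀ᵢ.
Stratum 1 (2010–2014): n₁ = 3562, n₀ = 3494, n = 7056; a·n₀/n = 286·3494/7056 = 141.6219; c·n₁/n = 669·3562/7056 = 337.7236
Stratum 2 (2015–2019): n₁ = 347, n₀ = 249, n = 596; a·n₀/n = 25·249/596 = 10.4446; c·n₁/n = 34·347/596 = 19.7953
RR_MH = (141.6219 + 10.4446) / (337.7236 + 19.7953) = 152.0665 / 357.5189 = 0.42534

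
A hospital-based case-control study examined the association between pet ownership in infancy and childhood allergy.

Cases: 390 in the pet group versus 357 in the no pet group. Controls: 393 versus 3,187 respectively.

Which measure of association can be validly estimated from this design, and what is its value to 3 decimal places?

From the description: a = 390, b = 393, c = 357, d = 3187.
This is a hospital-based case-control study: participants were sampled on outcome status, so risks in the source population cannot be estimated directly — relative risk is not valid here. The odds ratio is the appropriate measure.
OR = (a·d)/(b·c) = (390 × 3187) / (393 × 357) = 1242930 / 140301 = 8.85902

8.859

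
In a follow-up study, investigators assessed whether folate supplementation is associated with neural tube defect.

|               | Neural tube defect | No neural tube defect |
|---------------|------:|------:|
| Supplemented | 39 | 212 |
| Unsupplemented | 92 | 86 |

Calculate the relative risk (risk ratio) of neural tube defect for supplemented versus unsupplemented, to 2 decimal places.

0.30

Cells: a = 39, b = 212, c = 92, d = 86.
Risk in exposed = 39/251 = 0.15538; risk in unexposed = 92/178 = 0.51685.
RR = 0.15538 / 0.51685 = 0.30062
The risk is 70% lower among the exposed than among the unexposed.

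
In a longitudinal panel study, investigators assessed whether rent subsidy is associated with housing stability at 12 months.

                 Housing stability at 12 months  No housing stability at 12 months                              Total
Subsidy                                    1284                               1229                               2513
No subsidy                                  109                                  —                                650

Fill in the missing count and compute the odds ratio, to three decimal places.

The missing cell is in the unexposed row: 650 − 109 = 541.
So a = 1284, b = 1229, c = 109, d = 541.
OR = (a·d)/(b·c) = (1284 × 541) / (1229 × 109) = 694644 / 133961 = 5.18542

5.185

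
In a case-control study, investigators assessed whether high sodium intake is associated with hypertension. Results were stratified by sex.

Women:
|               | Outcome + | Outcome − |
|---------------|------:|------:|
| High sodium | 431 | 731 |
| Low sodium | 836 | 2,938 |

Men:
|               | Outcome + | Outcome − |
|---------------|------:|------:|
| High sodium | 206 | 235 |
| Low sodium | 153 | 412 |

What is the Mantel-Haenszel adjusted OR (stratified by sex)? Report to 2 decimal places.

OR_MH = Σ(aᵢdᵢ/nᵢ) / Σ(bᵢcᵢ/nᵢ), where nᵢ is the stratum total.
Stratum 1 (Women): n = 4936; a·d/n = 431·2938/4936 = 256.5393; b·c/n = 731·836/4936 = 123.8079
Stratum 2 (Men): n = 1006; a·d/n = 206·412/1006 = 84.3658; b·c/n = 235·153/1006 = 35.7406
OR_MH = (256.5393 + 84.3658) / (123.8079 + 35.7406) = 340.9051 / 159.5485 = 2.13669

2.14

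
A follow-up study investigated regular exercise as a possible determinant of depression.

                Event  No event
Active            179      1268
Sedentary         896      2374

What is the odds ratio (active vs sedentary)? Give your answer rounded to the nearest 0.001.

Cells: a = 179, b = 1268, c = 896, d = 2374.
OR = (a·d)/(b·c) = (179 × 2374) / (1268 × 896) = 424946 / 1136128 = 0.37403
Exposure is associated with lower odds of depression (OR = 0.37 < 1).

0.374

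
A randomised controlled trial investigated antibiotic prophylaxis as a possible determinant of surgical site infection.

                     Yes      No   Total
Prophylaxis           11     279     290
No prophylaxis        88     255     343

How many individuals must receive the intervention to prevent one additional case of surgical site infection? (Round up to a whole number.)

5

Risk in treated group = 11/290 = 0.03793; risk in control = 88/343 = 0.25656.
Absolute risk reduction = 0.25656 − 0.03793 = 0.21863
NNT = 1 / ARR = 1 / 0.21863 = 4.574 → round up → 5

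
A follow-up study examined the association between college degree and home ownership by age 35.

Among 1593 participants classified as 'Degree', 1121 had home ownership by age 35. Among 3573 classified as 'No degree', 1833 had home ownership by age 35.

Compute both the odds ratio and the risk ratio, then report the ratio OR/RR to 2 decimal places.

From the description: a = 1121, b = 472, c = 1833, d = 1740.
OR = (1121·1740)/(472·1833) = 1950540/865176 = 2.25450
Risk in exposed = 1121/1593 = 0.70370; risk in unexposed = 1833/3573 = 0.51301; RR = 1.37170
OR/RR = 2.25450 / 1.37170 = 1.64358
The outcome is not rare, so the OR lies further from 1 than the RR.

1.64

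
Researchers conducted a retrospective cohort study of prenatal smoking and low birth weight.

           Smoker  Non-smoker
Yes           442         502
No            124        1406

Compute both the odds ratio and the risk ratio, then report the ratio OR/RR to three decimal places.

Reading the table with exposure as columns: a = 442 (Smoker, case), b = 124 (Smoker, non-case), c = 502 (Non-smoker, case), d = 1406.
OR = (442·1406)/(124·502) = 621452/62248 = 9.98349
Risk in exposed = 442/566 = 0.78092; risk in unexposed = 502/1908 = 0.26310; RR = 2.96811
OR/RR = 9.98349 / 2.96811 = 3.36358
The outcome is not rare, so the OR lies further from 1 than the RR.

3.364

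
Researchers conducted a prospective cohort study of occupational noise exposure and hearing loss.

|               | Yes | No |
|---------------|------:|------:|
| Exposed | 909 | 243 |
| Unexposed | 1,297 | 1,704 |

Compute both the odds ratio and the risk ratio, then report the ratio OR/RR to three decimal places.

Cells: a = 909, b = 243, c = 1297, d = 1704.
OR = (909·1704)/(243·1297) = 1548936/315171 = 4.91459
Risk in exposed = 909/1152 = 0.78906; risk in unexposed = 1297/3001 = 0.43219; RR = 1.82573
OR/RR = 4.91459 / 1.82573 = 2.69184
The outcome is not rare, so the OR lies further from 1 than the RR.

2.692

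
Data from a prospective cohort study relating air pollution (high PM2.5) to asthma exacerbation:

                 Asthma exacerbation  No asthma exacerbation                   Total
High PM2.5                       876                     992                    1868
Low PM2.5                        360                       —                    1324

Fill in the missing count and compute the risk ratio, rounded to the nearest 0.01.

1.72

The missing cell is in the unexposed row: 1324 − 360 = 964.
So a = 876, b = 992, c = 360, d = 964.
RR = [a/(a+b)] / [c/(c+d)] = (876/1868) / (360/1324) = 0.46895/0.27190 = 1.72470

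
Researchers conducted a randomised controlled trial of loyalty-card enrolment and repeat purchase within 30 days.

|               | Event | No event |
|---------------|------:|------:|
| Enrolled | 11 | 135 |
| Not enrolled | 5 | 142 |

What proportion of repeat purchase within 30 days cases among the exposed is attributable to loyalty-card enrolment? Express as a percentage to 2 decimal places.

54.85

Cells: a = 11, b = 135, c = 5, d = 142.
Risk in exposed = 11/146 = 0.07534; risk in unexposed = 5/147 = 0.03401.
RR = 0.07534/0.03401 = 2.21507
AR% = (RR − 1)/RR × 100 = (2.21507 − 1)/2.21507 × 100 = 54.8547%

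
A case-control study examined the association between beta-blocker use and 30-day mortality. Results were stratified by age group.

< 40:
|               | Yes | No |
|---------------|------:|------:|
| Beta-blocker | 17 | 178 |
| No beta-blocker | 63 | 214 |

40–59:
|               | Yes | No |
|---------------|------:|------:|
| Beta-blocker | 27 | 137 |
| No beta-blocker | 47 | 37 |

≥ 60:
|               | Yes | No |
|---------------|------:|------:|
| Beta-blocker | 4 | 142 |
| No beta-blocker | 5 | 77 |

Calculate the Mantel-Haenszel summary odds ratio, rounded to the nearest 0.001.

OR_MH = Σ(aᵢdᵢ/nᵢ) / Σ(bᵢcᵢ/nᵢ), where nᵢ is the stratum total.
Stratum 1 (< 40): n = 472; a·d/n = 17·214/472 = 7.7076; b·c/n = 178·63/472 = 23.7585
Stratum 2 (40–59): n = 248; a·d/n = 27·37/248 = 4.0282; b·c/n = 137·47/248 = 25.9637
Stratum 3 (≥ 60): n = 228; a·d/n = 4·77/228 = 1.3509; b·c/n = 142·5/228 = 3.1140
OR_MH = (7.7076 + 4.0282 + 1.3509) / (23.7585 + 25.9637 + 3.1140) = 13.0867 / 52.8362 = 0.24768

0.248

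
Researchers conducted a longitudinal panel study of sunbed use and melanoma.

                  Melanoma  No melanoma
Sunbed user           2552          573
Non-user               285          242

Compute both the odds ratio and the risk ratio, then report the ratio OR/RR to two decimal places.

2.50

Cells: a = 2552, b = 573, c = 285, d = 242.
OR = (2552·242)/(573·285) = 617584/163305 = 3.78178
Risk in exposed = 2552/3125 = 0.81664; risk in unexposed = 285/527 = 0.54080; RR = 1.51007
OR/RR = 3.78178 / 1.51007 = 2.50438
The outcome is not rare, so the OR lies further from 1 than the RR.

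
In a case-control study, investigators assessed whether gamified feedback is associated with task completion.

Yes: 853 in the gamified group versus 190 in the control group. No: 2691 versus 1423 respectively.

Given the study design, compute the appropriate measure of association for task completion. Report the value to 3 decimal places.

2.374

From the description: a = 853, b = 2691, c = 190, d = 1423.
This is a case-control study: participants were sampled on outcome status, so risks in the source population cannot be estimated directly — relative risk is not valid here. The odds ratio is the appropriate measure.
OR = (a·d)/(b·c) = (853 × 1423) / (2691 × 190) = 1213819 / 511290 = 2.37403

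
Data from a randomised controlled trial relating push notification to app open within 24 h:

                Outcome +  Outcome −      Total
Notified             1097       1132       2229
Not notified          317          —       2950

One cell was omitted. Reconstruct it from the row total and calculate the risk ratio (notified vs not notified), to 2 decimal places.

4.58

The missing cell is in the unexposed row: 2950 − 317 = 2633.
So a = 1097, b = 1132, c = 317, d = 2633.
RR = [a/(a+b)] / [c/(c+d)] = (1097/2229) / (317/2950) = 0.49215/0.10746 = 4.57993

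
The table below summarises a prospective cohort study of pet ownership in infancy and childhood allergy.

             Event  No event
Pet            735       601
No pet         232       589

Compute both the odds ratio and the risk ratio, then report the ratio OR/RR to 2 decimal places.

1.59

Cells: a = 735, b = 601, c = 232, d = 589.
OR = (735·589)/(601·232) = 432915/139432 = 3.10485
Risk in exposed = 735/1336 = 0.55015; risk in unexposed = 232/821 = 0.28258; RR = 1.94687
OR/RR = 3.10485 / 1.94687 = 1.59479
The outcome is not rare, so the OR lies further from 1 than the RR.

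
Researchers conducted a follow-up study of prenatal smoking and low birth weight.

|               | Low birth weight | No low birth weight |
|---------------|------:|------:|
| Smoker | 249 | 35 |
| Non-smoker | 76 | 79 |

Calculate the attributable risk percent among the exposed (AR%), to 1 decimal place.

44.1

Cells: a = 249, b = 35, c = 76, d = 79.
Risk in exposed = 249/284 = 0.87676; risk in unexposed = 76/155 = 0.49032.
RR = 0.87676/0.49032 = 1.78813
AR% = (RR − 1)/RR × 100 = (1.78813 − 1)/1.78813 × 100 = 44.0757%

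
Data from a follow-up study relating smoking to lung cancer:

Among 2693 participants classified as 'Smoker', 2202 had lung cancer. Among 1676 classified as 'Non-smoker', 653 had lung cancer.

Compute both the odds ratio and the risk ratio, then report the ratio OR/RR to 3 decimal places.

3.348

From the description: a = 2202, b = 491, c = 653, d = 1023.
OR = (2202·1023)/(491·653) = 2252646/320623 = 7.02584
Risk in exposed = 2202/2693 = 0.81768; risk in unexposed = 653/1676 = 0.38962; RR = 2.09866
OR/RR = 7.02584 / 2.09866 = 3.34778
The outcome is not rare, so the OR lies further from 1 than the RR.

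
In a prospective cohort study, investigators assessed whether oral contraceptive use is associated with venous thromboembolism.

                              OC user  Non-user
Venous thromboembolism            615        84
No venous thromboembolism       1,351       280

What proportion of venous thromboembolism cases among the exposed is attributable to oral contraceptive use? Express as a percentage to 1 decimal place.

Reading the table with exposure as columns: a = 615 (OC user, case), b = 1351 (OC user, non-case), c = 84 (Non-user, case), d = 280.
Risk in exposed = 615/1966 = 0.31282; risk in unexposed = 84/364 = 0.23077.
RR = 0.31282/0.23077 = 1.35554
AR% = (RR − 1)/RR × 100 = (1.35554 − 1)/1.35554 × 100 = 26.2289%

26.2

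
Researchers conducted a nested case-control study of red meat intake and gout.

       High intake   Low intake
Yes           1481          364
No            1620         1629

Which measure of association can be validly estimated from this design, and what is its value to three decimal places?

4.091

Reading the table with exposure as columns: a = 1481 (High intake, case), b = 1620 (High intake, non-case), c = 364 (Low intake, case), d = 1629.
This is a nested case-control study: participants were sampled on outcome status, so risks in the source population cannot be estimated directly — relative risk is not valid here. The odds ratio is the appropriate measure.
OR = (a·d)/(b·c) = (1481 × 1629) / (1620 × 364) = 2412549 / 589680 = 4.09129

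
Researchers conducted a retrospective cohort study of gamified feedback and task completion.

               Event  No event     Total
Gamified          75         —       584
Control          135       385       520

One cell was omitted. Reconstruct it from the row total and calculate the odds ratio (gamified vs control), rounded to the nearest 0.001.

0.420

The missing cell is in the exposed row: 584 − 75 = 509.
So a = 75, b = 509, c = 135, d = 385.
OR = (a·d)/(b·c) = (75 × 385) / (509 × 135) = 28875 / 68715 = 0.42021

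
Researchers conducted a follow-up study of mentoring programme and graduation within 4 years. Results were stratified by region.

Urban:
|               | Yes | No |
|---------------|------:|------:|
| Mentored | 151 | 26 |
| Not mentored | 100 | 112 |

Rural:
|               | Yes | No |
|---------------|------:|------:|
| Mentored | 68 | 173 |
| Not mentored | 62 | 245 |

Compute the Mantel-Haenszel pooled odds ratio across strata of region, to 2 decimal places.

OR_MH = Σ(aᵢdᵢ/nᵢ) / Σ(bᵢcᵢ/nᵢ), where nᵢ is the stratum total.
Stratum 1 (Urban): n = 389; a·d/n = 151·112/389 = 43.4756; b·c/n = 26·100/389 = 6.6838
Stratum 2 (Rural): n = 548; a·d/n = 68·245/548 = 30.4015; b·c/n = 173·62/548 = 19.5730
OR_MH = (43.4756 + 30.4015) / (6.6838 + 19.5730) = 73.8770 / 26.2568 = 2.81363

2.81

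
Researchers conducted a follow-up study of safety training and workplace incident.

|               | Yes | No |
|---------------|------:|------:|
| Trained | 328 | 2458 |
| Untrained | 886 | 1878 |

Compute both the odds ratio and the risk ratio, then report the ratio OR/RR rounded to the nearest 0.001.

0.770

Cells: a = 328, b = 2458, c = 886, d = 1878.
OR = (328·1878)/(2458·886) = 615984/2177788 = 0.28285
Risk in exposed = 328/2786 = 0.11773; risk in unexposed = 886/2764 = 0.32055; RR = 0.36728
OR/RR = 0.28285 / 0.36728 = 0.77012
The outcome is not rare, so the OR lies further from 1 than the RR.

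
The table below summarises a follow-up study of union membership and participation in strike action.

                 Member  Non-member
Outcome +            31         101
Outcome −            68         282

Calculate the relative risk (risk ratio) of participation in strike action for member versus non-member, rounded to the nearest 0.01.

1.19

Reading the table with exposure as columns: a = 31 (Member, case), b = 68 (Member, non-case), c = 101 (Non-member, case), d = 282.
Risk in exposed = 31/99 = 0.31313; risk in unexposed = 101/383 = 0.26371.
RR = 0.31313 / 0.26371 = 1.18742
The risk among the exposed is 1.19 times that among the unexposed.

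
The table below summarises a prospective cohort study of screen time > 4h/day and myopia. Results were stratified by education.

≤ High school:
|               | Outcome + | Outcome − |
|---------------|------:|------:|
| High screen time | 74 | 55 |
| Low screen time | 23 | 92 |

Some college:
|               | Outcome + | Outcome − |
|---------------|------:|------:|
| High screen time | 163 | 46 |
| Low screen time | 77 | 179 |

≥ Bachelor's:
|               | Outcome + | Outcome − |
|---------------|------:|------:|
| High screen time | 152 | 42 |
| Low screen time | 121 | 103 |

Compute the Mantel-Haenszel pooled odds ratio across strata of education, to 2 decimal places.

OR_MH = Σ(aᵢdᵢ/nᵢ) / Σ(bᵢcᵢ/nᵢ), where nᵢ is the stratum total.
Stratum 1 (≤ High school): n = 244; a·d/n = 74·92/244 = 27.9016; b·c/n = 55·23/244 = 5.1844
Stratum 2 (Some college): n = 465; a·d/n = 163·179/465 = 62.7462; b·c/n = 46·77/465 = 7.6172
Stratum 3 (≥ Bachelor's): n = 418; a·d/n = 152·103/418 = 37.4545; b·c/n = 42·121/418 = 12.1579
OR_MH = (27.9016 + 62.7462 + 37.4545) / (5.1844 + 7.6172 + 12.1579) = 128.1024 / 24.9595 = 5.13241

5.13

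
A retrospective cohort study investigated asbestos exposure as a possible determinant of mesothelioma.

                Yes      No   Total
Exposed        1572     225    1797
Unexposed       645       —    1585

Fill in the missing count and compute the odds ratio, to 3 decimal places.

The missing cell is in the unexposed row: 1585 − 645 = 940.
So a = 1572, b = 225, c = 645, d = 940.
OR = (a·d)/(b·c) = (1572 × 940) / (225 × 645) = 1477680 / 145125 = 10.18212

10.182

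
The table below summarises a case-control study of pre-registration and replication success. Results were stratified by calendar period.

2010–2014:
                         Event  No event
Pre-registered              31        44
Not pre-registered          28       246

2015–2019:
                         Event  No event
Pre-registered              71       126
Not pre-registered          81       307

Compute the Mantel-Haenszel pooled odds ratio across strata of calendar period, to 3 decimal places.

2.818

OR_MH = Σ(aᵢdᵢ/nᵢ) / Σ(bᵢcᵢ/nᵢ), where nᵢ is the stratum total.
Stratum 1 (2010–2014): n = 349; a·d/n = 31·246/349 = 21.8510; b·c/n = 44·28/349 = 3.5301
Stratum 2 (2015–2019): n = 585; a·d/n = 71·307/585 = 37.2598; b·c/n = 126·81/585 = 17.4462
OR_MH = (21.8510 + 37.2598) / (3.5301 + 17.4462) = 59.1108 / 20.9762 = 2.81799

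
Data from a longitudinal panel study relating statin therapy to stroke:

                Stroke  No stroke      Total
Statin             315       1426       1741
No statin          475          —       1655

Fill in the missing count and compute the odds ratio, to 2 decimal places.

0.55

The missing cell is in the unexposed row: 1655 − 475 = 1180.
So a = 315, b = 1426, c = 475, d = 1180.
OR = (a·d)/(b·c) = (315 × 1180) / (1426 × 475) = 371700 / 677350 = 0.54876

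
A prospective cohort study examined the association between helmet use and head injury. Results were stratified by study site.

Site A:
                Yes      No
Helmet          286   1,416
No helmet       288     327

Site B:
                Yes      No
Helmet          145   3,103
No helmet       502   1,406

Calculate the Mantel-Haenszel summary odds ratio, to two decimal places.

OR_MH = Σ(aᵢdᵢ/nᵢ) / Σ(bᵢcᵢ/nᵢ), where nᵢ is the stratum total.
Stratum 1 (Site A): n = 2317; a·d/n = 286·327/2317 = 40.3634; b·c/n = 1416·288/2317 = 176.0069
Stratum 2 (Site B): n = 5156; a·d/n = 145·1406/5156 = 39.5403; b·c/n = 3103·502/5156 = 302.1152
OR_MH = (40.3634 + 39.5403) / (176.0069 + 302.1152) = 79.9037 / 478.1221 = 0.16712

0.17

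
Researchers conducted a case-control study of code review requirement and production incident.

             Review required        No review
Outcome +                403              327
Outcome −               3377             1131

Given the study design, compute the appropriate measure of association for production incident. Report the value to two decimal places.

Reading the table with exposure as columns: a = 403 (Review required, case), b = 3377 (Review required, non-case), c = 327 (No review, case), d = 1131.
This is a case-control study: participants were sampled on outcome status, so risks in the source population cannot be estimated directly — relative risk is not valid here. The odds ratio is the appropriate measure.
OR = (a·d)/(b·c) = (403 × 1131) / (3377 × 327) = 455793 / 1104279 = 0.41275

0.41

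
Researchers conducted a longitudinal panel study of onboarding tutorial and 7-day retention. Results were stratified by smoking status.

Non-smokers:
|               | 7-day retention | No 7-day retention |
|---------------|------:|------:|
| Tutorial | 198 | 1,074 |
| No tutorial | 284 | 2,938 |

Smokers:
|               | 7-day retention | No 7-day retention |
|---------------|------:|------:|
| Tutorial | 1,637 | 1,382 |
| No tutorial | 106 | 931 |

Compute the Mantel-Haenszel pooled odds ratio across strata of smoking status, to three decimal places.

OR_MH = Σ(aᵢdᵢ/nᵢ) / Σ(bᵢcᵢ/nᵢ), where nᵢ is the stratum total.
Stratum 1 (Non-smokers): n = 4494; a·d/n = 198·2938/4494 = 129.4446; b·c/n = 1074·284/4494 = 67.8718
Stratum 2 (Smokers): n = 4056; a·d/n = 1637·931/4056 = 375.7512; b·c/n = 1382·106/4056 = 36.1174
OR_MH = (129.4446 + 375.7512) / (67.8718 + 36.1174) = 505.1958 / 103.9892 = 4.85816

4.858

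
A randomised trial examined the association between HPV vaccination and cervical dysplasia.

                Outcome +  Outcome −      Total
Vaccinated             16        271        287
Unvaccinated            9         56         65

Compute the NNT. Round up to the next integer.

13

Risk in treated group = 16/287 = 0.05575; risk in control = 9/65 = 0.13846.
Absolute risk reduction = 0.13846 − 0.05575 = 0.08271
NNT = 1 / ARR = 1 / 0.08271 = 12.090 → round up → 13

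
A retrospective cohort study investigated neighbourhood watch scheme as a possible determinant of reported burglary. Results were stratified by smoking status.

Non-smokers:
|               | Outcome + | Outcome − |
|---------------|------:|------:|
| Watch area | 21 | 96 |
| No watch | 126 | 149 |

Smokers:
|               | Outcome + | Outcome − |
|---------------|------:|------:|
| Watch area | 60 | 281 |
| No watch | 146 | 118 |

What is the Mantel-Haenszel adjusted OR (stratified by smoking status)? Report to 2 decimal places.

OR_MH = Σ(aᵢdᵢ/nᵢ) / Σ(bᵢcᵢ/nᵢ), where nᵢ is the stratum total.
Stratum 1 (Non-smokers): n = 392; a·d/n = 21·149/392 = 7.9821; b·c/n = 96·126/392 = 30.8571
Stratum 2 (Smokers): n = 605; a·d/n = 60·118/605 = 11.7025; b·c/n = 281·146/605 = 67.8116
OR_MH = (7.9821 + 11.7025) / (30.8571 + 67.8116) = 19.6846 / 98.6687 = 0.19950

0.20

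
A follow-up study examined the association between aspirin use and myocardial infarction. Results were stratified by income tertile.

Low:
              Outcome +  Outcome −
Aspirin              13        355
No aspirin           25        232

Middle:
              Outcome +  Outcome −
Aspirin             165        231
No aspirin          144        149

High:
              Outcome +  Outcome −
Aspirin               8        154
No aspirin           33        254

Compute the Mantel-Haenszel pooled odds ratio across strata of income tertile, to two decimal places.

0.61

OR_MH = Σ(aᵢdᵢ/nᵢ) / Σ(bᵢcᵢ/nᵢ), where nᵢ is the stratum total.
Stratum 1 (Low): n = 625; a·d/n = 13·232/625 = 4.8256; b·c/n = 355·25/625 = 14.2000
Stratum 2 (Middle): n = 689; a·d/n = 165·149/689 = 35.6821; b·c/n = 231·144/689 = 48.2787
Stratum 3 (High): n = 449; a·d/n = 8·254/449 = 4.5256; b·c/n = 154·33/449 = 11.3185
OR_MH = (4.8256 + 35.6821 + 4.5256) / (14.2000 + 48.2787 + 11.3185) = 45.0334 / 73.7972 = 0.61023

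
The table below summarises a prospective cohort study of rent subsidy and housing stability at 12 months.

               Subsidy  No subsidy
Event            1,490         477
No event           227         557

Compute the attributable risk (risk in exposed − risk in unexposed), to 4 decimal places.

Reading the table with exposure as columns: a = 1490 (Subsidy, case), b = 227 (Subsidy, non-case), c = 477 (No subsidy, case), d = 557.
Risk in exposed = 1490/1717 = 0.867793; risk in unexposed = 477/1034 = 0.461315.
Risk difference = 0.867793 − 0.461315 = 0.406477

0.4065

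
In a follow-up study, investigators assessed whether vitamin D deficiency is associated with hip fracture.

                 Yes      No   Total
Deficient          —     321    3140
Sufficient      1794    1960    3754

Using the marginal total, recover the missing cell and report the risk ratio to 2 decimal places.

The missing cell is in the exposed row: 3140 − 321 = 2819.
So a = 2819, b = 321, c = 1794, d = 1960.
RR = [a/(a+b)] / [c/(c+d)] = (2819/3140) / (1794/3754) = 0.89777/0.47789 = 1.87861

1.88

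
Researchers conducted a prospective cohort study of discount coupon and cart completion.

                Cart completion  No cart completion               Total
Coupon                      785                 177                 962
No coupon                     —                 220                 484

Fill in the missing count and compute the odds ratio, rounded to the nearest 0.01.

3.70

The missing cell is in the unexposed row: 484 − 220 = 264.
So a = 785, b = 177, c = 264, d = 220.
OR = (a·d)/(b·c) = (785 × 220) / (177 × 264) = 172700 / 46728 = 3.69586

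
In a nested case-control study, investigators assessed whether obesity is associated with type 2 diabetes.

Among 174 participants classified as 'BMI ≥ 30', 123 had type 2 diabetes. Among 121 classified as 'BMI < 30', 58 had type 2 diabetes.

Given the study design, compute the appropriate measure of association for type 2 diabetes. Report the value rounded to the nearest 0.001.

2.620

From the description: a = 123, b = 51, c = 58, d = 63.
This is a nested case-control study: participants were sampled on outcome status, so risks in the source population cannot be estimated directly — relative risk is not valid here. The odds ratio is the appropriate measure.
OR = (a·d)/(b·c) = (123 × 63) / (51 × 58) = 7749 / 2958 = 2.61968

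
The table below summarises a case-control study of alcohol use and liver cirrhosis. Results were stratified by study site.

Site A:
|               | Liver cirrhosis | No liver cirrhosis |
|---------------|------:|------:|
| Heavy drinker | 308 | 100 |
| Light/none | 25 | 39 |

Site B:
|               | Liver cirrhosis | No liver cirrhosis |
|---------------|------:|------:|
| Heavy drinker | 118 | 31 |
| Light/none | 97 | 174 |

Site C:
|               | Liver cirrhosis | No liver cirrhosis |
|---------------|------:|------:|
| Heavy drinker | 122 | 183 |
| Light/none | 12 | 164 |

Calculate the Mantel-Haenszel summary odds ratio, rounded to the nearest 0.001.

6.811

OR_MH = Σ(aᵢdᵢ/nᵢ) / Σ(bᵢcᵢ/nᵢ), where nᵢ is the stratum total.
Stratum 1 (Site A): n = 472; a·d/n = 308·39/472 = 25.4492; b·c/n = 100·25/472 = 5.2966
Stratum 2 (Site B): n = 420; a·d/n = 118·174/420 = 48.8857; b·c/n = 31·97/420 = 7.1595
Stratum 3 (Site C): n = 481; a·d/n = 122·164/481 = 41.5967; b·c/n = 183·12/481 = 4.5655
OR_MH = (25.4492 + 48.8857 + 41.5967) / (5.2966 + 7.1595 + 4.5655) = 115.9315 / 17.0216 = 6.81084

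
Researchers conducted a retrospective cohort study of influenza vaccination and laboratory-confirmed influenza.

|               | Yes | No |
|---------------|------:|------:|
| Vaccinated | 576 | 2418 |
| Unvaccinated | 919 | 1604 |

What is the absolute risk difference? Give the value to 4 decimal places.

Cells: a = 576, b = 2418, c = 919, d = 1604.
Risk in exposed = 576/2994 = 0.192385; risk in unexposed = 919/2523 = 0.364249.
Risk difference = 0.192385 − 0.364249 = -0.171864

-0.1719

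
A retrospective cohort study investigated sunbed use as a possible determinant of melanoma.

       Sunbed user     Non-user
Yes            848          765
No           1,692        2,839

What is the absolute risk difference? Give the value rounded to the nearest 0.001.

Reading the table with exposure as columns: a = 848 (Sunbed user, case), b = 1692 (Sunbed user, non-case), c = 765 (Non-user, case), d = 2839.
Risk in exposed = 848/2540 = 0.333858; risk in unexposed = 765/3604 = 0.212264.
Risk difference = 0.333858 − 0.212264 = 0.121594

0.122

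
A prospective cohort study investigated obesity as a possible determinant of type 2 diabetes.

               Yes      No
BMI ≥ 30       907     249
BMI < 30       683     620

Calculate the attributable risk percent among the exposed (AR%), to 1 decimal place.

33.2

Cells: a = 907, b = 249, c = 683, d = 620.
Risk in exposed = 907/1156 = 0.78460; risk in unexposed = 683/1303 = 0.52417.
RR = 0.78460/0.52417 = 1.49683
AR% = (RR − 1)/RR × 100 = (1.49683 − 1)/1.49683 × 100 = 33.1923%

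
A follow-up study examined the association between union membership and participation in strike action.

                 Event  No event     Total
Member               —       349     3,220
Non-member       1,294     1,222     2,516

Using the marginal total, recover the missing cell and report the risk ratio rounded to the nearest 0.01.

The missing cell is in the exposed row: 3220 − 349 = 2871.
So a = 2871, b = 349, c = 1294, d = 1222.
RR = [a/(a+b)] / [c/(c+d)] = (2871/3220) / (1294/2516) = 0.89161/0.51431 = 1.73362

1.73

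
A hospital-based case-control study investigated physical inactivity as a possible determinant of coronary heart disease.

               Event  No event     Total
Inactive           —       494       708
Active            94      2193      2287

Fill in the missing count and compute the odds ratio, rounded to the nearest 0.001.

10.106

The missing cell is in the exposed row: 708 − 494 = 214.
So a = 214, b = 494, c = 94, d = 2193.
OR = (a·d)/(b·c) = (214 × 2193) / (494 × 94) = 469302 / 46436 = 10.10643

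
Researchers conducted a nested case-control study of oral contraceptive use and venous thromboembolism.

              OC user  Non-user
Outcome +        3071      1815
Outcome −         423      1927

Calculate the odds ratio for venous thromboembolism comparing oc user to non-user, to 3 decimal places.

Reading the table with exposure as columns: a = 3071 (OC user, case), b = 423 (OC user, non-case), c = 1815 (Non-user, case), d = 1927.
OR = (a·d)/(b·c) = (3071 × 1927) / (423 × 1815) = 5917817 / 767745 = 7.70805
The odds of venous thromboembolism are about 7.71 times as high in the oc user group.

7.708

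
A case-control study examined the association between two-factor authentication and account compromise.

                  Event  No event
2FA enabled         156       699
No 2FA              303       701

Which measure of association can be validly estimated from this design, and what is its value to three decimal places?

0.516

Cells: a = 156, b = 699, c = 303, d = 701.
This is a case-control study: participants were sampled on outcome status, so risks in the source population cannot be estimated directly — relative risk is not valid here. The odds ratio is the appropriate measure.
OR = (a·d)/(b·c) = (156 × 701) / (699 × 303) = 109356 / 211797 = 0.51632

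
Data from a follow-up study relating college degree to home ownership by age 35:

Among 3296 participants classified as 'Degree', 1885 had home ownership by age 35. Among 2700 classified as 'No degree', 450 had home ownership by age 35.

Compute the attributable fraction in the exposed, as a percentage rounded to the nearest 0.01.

70.86

From the description: a = 1885, b = 1411, c = 450, d = 2250.
Risk in exposed = 1885/3296 = 0.57191; risk in unexposed = 450/2700 = 0.16667.
RR = 0.57191/0.16667 = 3.43143
AR% = (RR − 1)/RR × 100 = (3.43143 − 1)/3.43143 × 100 = 70.8576%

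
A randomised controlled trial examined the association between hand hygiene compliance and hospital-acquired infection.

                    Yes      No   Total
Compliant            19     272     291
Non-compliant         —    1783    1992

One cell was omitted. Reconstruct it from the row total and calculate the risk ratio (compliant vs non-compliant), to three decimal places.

0.622

The missing cell is in the unexposed row: 1992 − 1783 = 209.
So a = 19, b = 272, c = 209, d = 1783.
RR = [a/(a+b)] / [c/(c+d)] = (19/291) / (209/1992) = 0.06529/0.10492 = 0.62231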